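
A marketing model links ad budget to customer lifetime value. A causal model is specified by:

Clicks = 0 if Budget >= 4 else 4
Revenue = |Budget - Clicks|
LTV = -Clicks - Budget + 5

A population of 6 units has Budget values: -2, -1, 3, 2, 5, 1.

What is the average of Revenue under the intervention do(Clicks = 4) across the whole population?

Under do(Clicks=4), Clicks's equation is replaced by Clicks=4 for every unit. Per-unit Revenue: 6, 5, 1, 2, 1, 3. Mean = 3.

3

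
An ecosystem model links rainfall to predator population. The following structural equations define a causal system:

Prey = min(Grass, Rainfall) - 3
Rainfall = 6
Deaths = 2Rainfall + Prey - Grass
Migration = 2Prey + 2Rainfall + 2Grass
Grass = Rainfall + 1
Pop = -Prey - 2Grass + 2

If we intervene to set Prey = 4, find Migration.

do(Prey=4) replaces the equation Prey = min(Grass, Rainfall) - 3 with the constant Prey = 4.
Grass = Rainfall + 1  [with Rainfall=6]  = 7
Migration = 2Prey + 2Rainfall + 2Grass  [with Prey=4, Rainfall=6, Grass=7]  = 34

34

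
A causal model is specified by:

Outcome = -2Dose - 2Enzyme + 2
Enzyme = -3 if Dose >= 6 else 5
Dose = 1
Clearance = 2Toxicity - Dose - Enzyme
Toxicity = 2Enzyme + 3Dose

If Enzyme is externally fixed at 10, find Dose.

1

Under do(Enzyme=10), the mechanism Enzyme = -3 if Dose >= 6 else 5 is discarded; Enzyme is fixed at 10.
Dose is not downstream of the intervention, so its value is determined by the original equations.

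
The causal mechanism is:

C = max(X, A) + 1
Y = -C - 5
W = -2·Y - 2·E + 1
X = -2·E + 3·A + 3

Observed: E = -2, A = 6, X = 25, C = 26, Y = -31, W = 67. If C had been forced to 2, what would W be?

19

Under do(C=2), the mechanism C = max(X, A) + 1 is discarded; C is fixed at 2.
Y = -C - 5  [with C=2]  = -7
W = -2·Y - 2·E + 1  [with Y=-7, E=-2]  = 19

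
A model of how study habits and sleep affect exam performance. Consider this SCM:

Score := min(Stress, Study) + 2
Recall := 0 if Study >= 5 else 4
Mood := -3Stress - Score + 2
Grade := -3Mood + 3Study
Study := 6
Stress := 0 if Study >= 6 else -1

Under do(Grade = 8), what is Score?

2

do(Grade=8) replaces the equation Grade := -3Mood + 3Study with the constant Grade = 8.
Score is not downstream of the intervention, so its value is determined by the original equations.
Stress = 0 if Study >= 6 else -1  [with Study=6]  = 0
Score = min(Stress, Study) + 2  [with Stress=0, Study=6]  = 2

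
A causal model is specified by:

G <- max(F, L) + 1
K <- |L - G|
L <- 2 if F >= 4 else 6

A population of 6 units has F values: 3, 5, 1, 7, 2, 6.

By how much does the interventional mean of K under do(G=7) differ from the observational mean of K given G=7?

The intervention sets G=7 in all 6 units regardless of F. Recomputing K per unit gives 1, 5, 1, 5, 1, 5; average 3.
E[K|G=7] averages over only the 4 units with G=7 (F = 3, 1, 2, 6): K = 1, 1, 1, 5, mean 2.
Difference = 3 − 2 = 1.

1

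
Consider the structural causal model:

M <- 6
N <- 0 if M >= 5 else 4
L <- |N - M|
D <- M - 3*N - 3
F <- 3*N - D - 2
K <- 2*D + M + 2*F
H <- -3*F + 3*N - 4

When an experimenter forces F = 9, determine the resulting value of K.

30

The intervention breaks the incoming arrows to F: F <- 3*N - D - 2 no longer applies, and F = 9.
N = 0 if M >= 5 else 4  [with M=6]  = 0
D = M - 3*N - 3  [with M=6, N=0]  = 3
K = 2*D + M + 2*F  [with D=3, M=6, F=9]  = 30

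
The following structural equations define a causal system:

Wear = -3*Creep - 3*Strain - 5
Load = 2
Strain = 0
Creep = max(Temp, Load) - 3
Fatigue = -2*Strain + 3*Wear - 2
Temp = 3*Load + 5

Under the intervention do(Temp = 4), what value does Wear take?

do(Temp=4) replaces the equation Temp = 3*Load + 5 with the constant Temp = 4.
Creep = max(Temp, Load) - 3  [with Temp=4, Load=2]  = 1
Wear = -3*Creep - 3*Strain - 5  [with Creep=1, Strain=0]  = -8

-8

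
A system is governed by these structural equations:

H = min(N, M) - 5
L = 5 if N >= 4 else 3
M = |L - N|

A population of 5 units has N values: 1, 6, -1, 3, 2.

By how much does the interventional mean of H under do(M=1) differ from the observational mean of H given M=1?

-0.4

The intervention sets M=1 in all 5 units regardless of N. Recomputing H per unit gives -4, -4, -6, -4, -4; average -4.4.
Conditioning on M=1 selects the 2 unit(s) with N ∈ {6, 2}. Their H values: -4, -4. Mean = -4.
Difference = -4.4 − (-4) = -0.4.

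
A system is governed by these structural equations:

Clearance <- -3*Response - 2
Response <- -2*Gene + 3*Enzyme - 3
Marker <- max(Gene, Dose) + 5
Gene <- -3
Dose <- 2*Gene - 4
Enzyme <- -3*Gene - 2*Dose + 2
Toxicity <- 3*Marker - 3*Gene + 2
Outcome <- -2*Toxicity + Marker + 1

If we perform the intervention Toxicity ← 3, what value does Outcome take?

Intervening sets Toxicity = 3 and removes its equation (Toxicity <- 3*Marker - 3*Gene + 2).
Dose = 2*Gene - 4  [with Gene=-3]  = -10
Marker = max(Gene, Dose) + 5  [with Gene=-3, Dose=-10]  = 2
Outcome = -2*Toxicity + Marker + 1  [with Toxicity=3, Marker=2]  = -3

-3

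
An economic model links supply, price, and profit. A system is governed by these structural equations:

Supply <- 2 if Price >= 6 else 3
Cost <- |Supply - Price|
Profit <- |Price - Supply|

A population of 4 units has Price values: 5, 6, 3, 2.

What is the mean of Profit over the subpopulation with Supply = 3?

1

Conditioning on Supply=3 selects the 3 unit(s) with Price ∈ {5, 3, 2}. Their Profit values: 2, 0, 1. Mean = 1.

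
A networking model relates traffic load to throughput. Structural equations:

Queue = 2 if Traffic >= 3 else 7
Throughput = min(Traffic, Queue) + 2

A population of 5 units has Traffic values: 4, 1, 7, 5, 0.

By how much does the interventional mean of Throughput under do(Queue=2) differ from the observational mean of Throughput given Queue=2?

-0.6

Every unit gets Queue=2 under the intervention. Throughput values become 4, 3, 4, 4, 2; E[Throughput|do(Queue=2)] = 3.4.
Conditioning on Queue=2 selects the 3 unit(s) with Traffic ∈ {4, 7, 5}. Their Throughput values: 4, 4, 4. Mean = 4.
Difference = 3.4 − 4 = -0.6.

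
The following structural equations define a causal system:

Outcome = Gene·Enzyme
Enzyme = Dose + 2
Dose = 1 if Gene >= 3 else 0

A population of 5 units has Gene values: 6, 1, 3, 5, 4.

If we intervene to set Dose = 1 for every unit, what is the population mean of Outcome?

Every unit gets Dose=1 under the intervention. Outcome values become 18, 3, 9, 15, 12; E[Outcome|do(Dose=1)] = 11.4.

11.4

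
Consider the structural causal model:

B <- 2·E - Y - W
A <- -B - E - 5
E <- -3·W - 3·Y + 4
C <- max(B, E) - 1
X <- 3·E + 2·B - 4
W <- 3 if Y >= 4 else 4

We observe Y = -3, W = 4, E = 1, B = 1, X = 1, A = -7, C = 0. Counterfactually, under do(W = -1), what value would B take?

36

Under do(W=-1), the mechanism W <- 3 if Y >= 4 else 4 is discarded; W is fixed at -1.
E = -3·W - 3·Y + 4  [with W=-1, Y=-3]  = 16
B = 2·E - Y - W  [with E=16, Y=-3, W=-1]  = 36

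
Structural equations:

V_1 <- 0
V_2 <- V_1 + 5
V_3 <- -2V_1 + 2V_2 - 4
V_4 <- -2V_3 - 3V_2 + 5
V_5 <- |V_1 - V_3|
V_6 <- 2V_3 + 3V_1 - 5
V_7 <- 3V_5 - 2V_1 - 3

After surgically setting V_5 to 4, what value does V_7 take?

Under do(V_5=4), the mechanism V_5 <- |V_1 - V_3| is discarded; V_5 is fixed at 4.
V_7 = 3V_5 - 2V_1 - 3  [with V_5=4, V_1=0]  = 9

9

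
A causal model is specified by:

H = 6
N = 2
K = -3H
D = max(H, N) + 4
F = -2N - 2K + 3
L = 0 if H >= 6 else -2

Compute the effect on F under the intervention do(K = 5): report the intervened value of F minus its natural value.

-46

do(K=5) replaces the equation K = -3H with the constant K = 5.
F = -2N - 2K + 3  [with N=2, K=5]  = -11
Without intervention: K = -3H  [with H=6]  = -18; F = -2N - 2K + 3  [with N=2, K=-18]  = 35.
Change = -11 − 35 = -46.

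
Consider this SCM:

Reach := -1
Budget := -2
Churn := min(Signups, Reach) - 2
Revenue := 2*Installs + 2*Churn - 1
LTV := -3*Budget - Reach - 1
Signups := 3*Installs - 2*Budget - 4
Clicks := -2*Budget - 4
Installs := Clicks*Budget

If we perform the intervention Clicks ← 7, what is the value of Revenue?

-117

The intervention breaks the incoming arrows to Clicks: Clicks := -2*Budget - 4 no longer applies, and Clicks = 7.
Installs = Clicks*Budget  [with Clicks=7, Budget=-2]  = -14
Signups = 3*Installs - 2*Budget - 4  [with Installs=-14, Budget=-2]  = -42
Churn = min(Signups, Reach) - 2  [with Signups=-42, Reach=-1]  = -44
Revenue = 2*Installs + 2*Churn - 1  [with Installs=-14, Churn=-44]  = -117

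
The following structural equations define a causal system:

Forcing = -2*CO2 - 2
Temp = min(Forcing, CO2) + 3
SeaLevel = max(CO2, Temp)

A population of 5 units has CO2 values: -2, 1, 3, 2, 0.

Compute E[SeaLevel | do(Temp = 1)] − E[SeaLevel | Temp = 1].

0.6

do(Temp=1) breaks Temp's dependence on CO2. With Temp=1 fixed, SeaLevel across the units is 1, 1, 3, 2, 1, mean 1.6.
Conditioning on Temp=1 selects the 2 unit(s) with CO2 ∈ {-2, 0}. Their SeaLevel values: 1, 1. Mean = 1.
Difference = 1.6 − 1 = 0.6.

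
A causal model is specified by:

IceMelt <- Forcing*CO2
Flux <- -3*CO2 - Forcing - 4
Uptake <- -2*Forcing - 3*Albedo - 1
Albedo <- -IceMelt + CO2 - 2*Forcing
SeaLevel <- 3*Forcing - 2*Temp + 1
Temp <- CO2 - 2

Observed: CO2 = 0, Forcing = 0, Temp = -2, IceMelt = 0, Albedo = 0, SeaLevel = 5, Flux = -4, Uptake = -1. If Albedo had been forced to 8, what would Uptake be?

do(Albedo=8) replaces the equation Albedo <- -IceMelt + CO2 - 2*Forcing with the constant Albedo = 8.
Uptake = -2*Forcing - 3*Albedo - 1  [with Forcing=0, Albedo=8]  = -25

-25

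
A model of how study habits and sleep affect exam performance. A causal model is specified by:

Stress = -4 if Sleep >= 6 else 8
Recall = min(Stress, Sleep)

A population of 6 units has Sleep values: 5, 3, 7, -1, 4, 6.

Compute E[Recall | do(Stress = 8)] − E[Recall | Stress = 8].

1.25

Every unit gets Stress=8 under the intervention. Recall values become 5, 3, 7, -1, 4, 6; E[Recall|do(Stress=8)] = 4.
Observing Stress=8 restricts to units where Stress's equation naturally yields 8: Sleep ∈ {5, 3, -1, 4}. In that subpopulation Recall = 5, 3, -1, 4, mean 2.75.
Difference = 4 − 2.75 = 1.25.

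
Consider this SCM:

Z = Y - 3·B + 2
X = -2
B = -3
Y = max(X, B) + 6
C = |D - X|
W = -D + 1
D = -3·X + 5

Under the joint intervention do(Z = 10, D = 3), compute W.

Setting Z = 10, D = 3 by intervention discards those variables' equations.
W = -D + 1  [with D=3]  = -2

-2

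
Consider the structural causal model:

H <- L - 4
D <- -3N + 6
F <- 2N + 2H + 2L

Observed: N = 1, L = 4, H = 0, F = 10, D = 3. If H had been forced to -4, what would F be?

The intervention breaks the incoming arrows to H: H <- L - 4 no longer applies, and H = -4.
F = 2N + 2H + 2L  [with N=1, H=-4, L=4]  = 2

2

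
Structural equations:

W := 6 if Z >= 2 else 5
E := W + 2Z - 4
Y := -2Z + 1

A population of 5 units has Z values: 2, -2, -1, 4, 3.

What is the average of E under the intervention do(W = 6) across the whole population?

4.4

Every unit gets W=6 under the intervention. E values become 6, -2, 0, 10, 8; E[E|do(W=6)] = 4.4.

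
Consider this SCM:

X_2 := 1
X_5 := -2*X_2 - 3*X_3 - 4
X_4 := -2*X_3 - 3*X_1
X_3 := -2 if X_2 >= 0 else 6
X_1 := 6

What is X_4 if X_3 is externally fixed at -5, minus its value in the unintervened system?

The intervention breaks the incoming arrows to X_3: X_3 := -2 if X_2 >= 0 else 6 no longer applies, and X_3 = -5.
X_4 = -2*X_3 - 3*X_1  [with X_3=-5, X_1=6]  = -8
Without intervention: X_3 = -2 if X_2 >= 0 else 6  [with X_2=1]  = -2; X_4 = -2*X_3 - 3*X_1  [with X_3=-2, X_1=6]  = -14.
Change = -8 − (-14) = 6.

6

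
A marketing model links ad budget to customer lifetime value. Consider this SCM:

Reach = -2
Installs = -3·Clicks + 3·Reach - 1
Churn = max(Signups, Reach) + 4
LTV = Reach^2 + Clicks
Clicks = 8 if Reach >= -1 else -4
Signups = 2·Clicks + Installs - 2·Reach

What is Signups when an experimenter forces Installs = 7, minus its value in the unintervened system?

2

The intervention breaks the incoming arrows to Installs: Installs = -3·Clicks + 3·Reach - 1 no longer applies, and Installs = 7.
Clicks = 8 if Reach >= -1 else -4  [with Reach=-2]  = -4
Signups = 2·Clicks + Installs - 2·Reach  [with Clicks=-4, Installs=7, Reach=-2]  = 3
Without intervention: Clicks = 8 if Reach >= -1 else -4  [with Reach=-2]  = -4; Installs = -3·Clicks + 3·Reach - 1  [with Clicks=-4, Reach=-2]  = 5; Signups = 2·Clicks + Installs - 2·Reach  [with Clicks=-4, Installs=5, Reach=-2]  = 1.
Change = 3 − 1 = 2.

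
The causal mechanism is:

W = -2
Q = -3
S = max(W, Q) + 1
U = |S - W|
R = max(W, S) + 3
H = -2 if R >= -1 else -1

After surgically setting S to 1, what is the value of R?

4

do(S=1) replaces the equation S = max(W, Q) + 1 with the constant S = 1.
R = max(W, S) + 3  [with W=-2, S=1]  = 4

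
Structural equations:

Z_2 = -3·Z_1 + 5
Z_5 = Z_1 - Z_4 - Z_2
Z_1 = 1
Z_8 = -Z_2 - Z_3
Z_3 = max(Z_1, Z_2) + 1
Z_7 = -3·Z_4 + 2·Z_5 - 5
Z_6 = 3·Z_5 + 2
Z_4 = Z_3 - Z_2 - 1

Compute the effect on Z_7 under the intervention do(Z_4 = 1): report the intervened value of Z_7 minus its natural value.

The intervention breaks the incoming arrows to Z_4: Z_4 = Z_3 - Z_2 - 1 no longer applies, and Z_4 = 1.
Z_2 = -3·Z_1 + 5  [with Z_1=1]  = 2
Z_5 = Z_1 - Z_4 - Z_2  [with Z_1=1, Z_4=1, Z_2=2]  = -2
Z_7 = -3·Z_4 + 2·Z_5 - 5  [with Z_4=1, Z_5=-2]  = -12
Without intervention: Z_2 = -3·Z_1 + 5  [with Z_1=1]  = 2; Z_3 = max(Z_1, Z_2) + 1  [with Z_1=1, Z_2=2]  = 3; Z_4 = Z_3 - Z_2 - 1  [with Z_3=3, Z_2=2]  = 0; Z_5 = Z_1 - Z_4 - Z_2  [with Z_1=1, Z_4=0, Z_2=2]  = -1; Z_7 = -3·Z_4 + 2·Z_5 - 5  [with Z_4=0, Z_5=-1]  = -7.
Change = -12 − (-7) = -5.

-5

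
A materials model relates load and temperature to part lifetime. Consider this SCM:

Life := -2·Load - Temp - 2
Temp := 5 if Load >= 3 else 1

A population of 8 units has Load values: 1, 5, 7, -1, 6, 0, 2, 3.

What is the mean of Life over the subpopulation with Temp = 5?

-17.5

E[Life|Temp=5] averages over only the 4 units with Temp=5 (Load = 5, 7, 6, 3): Life = -17, -21, -19, -13, mean -17.5.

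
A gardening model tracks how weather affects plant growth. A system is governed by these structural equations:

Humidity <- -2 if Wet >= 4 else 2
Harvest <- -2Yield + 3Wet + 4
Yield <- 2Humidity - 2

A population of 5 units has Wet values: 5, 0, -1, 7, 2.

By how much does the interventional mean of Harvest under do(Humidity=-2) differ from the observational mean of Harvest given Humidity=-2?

Under do(Humidity=-2), Humidity's equation is replaced by Humidity=-2 for every unit. Per-unit Harvest: 31, 16, 13, 37, 22. Mean = 23.8.
E[Harvest|Humidity=-2] averages over only the 2 units with Humidity=-2 (Wet = 5, 7): Harvest = 31, 37, mean 34.
Difference = 23.8 − 34 = -10.2.

-10.2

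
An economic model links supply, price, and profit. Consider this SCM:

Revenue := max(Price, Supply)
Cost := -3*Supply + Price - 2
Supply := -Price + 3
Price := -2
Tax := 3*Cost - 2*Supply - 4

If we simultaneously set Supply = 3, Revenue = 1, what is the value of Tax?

Setting Supply = 3, Revenue = 1 by intervention discards those variables' equations.
Cost = -3*Supply + Price - 2  [with Supply=3, Price=-2]  = -13
Tax = 3*Cost - 2*Supply - 4  [with Cost=-13, Supply=3]  = -49

-49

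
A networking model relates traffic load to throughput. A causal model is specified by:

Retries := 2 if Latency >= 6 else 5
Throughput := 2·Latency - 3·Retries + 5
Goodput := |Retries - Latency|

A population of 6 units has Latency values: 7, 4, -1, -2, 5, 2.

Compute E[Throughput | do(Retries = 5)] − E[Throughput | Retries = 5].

Every unit gets Retries=5 under the intervention. Throughput values become 4, -2, -12, -14, 0, -6; E[Throughput|do(Retries=5)] = -5.
Conditioning on Retries=5 selects the 5 unit(s) with Latency ∈ {4, -1, -2, 5, 2}. Their Throughput values: -2, -12, -14, 0, -6. Mean = -6.8.
Difference = -5 − (-6.8) = 1.8.

1.8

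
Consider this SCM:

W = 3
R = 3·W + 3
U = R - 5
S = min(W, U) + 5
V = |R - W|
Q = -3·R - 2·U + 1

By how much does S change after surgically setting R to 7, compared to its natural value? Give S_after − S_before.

Under do(R=7), the mechanism R = 3·W + 3 is discarded; R is fixed at 7.
U = R - 5  [with R=7]  = 2
S = min(W, U) + 5  [with W=3, U=2]  = 7
Without intervention: R = 3·W + 3  [with W=3]  = 12; U = R - 5  [with R=12]  = 7; S = min(W, U) + 5  [with W=3, U=7]  = 8.
Change = 7 − 8 = -1.

-1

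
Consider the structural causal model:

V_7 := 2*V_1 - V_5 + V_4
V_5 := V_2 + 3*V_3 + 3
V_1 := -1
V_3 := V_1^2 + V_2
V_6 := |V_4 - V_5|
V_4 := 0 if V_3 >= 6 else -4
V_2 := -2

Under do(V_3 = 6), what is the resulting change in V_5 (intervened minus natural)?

do(V_3=6) replaces the equation V_3 := V_1^2 + V_2 with the constant V_3 = 6.
V_5 = V_2 + 3*V_3 + 3  [with V_2=-2, V_3=6]  = 19
Without intervention: V_3 = V_1^2 + V_2  [with V_1=-1, V_2=-2]  = -1; V_5 = V_2 + 3*V_3 + 3  [with V_2=-2, V_3=-1]  = -2.
Change = 19 − (-2) = 21.

21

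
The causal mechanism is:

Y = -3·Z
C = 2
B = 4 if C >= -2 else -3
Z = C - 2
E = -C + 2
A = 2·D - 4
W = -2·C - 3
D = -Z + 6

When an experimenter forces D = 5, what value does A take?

do(D=5) replaces the equation D = -Z + 6 with the constant D = 5.
A = 2·D - 4  [with D=5]  = 6

6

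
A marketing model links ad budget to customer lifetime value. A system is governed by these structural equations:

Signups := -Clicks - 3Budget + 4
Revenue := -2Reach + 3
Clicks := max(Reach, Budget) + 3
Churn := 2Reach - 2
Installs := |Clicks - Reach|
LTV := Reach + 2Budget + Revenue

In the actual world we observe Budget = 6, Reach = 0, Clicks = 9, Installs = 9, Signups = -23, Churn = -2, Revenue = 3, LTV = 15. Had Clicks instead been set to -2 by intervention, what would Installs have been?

2

The intervention breaks the incoming arrows to Clicks: Clicks := max(Reach, Budget) + 3 no longer applies, and Clicks = -2.
Installs = |Clicks - Reach|  [with Clicks=-2, Reach=0]  = 2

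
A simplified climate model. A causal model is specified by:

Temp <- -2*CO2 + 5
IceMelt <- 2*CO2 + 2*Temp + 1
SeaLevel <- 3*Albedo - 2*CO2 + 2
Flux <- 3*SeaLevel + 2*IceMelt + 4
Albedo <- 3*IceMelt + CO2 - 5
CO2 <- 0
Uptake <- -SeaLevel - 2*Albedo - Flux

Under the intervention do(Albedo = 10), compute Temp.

5

The intervention breaks the incoming arrows to Albedo: Albedo <- 3*IceMelt + CO2 - 5 no longer applies, and Albedo = 10.
Since Temp is not a descendant of the intervened variable, it is unaffected.
Temp = -2*CO2 + 5  [with CO2=0]  = 5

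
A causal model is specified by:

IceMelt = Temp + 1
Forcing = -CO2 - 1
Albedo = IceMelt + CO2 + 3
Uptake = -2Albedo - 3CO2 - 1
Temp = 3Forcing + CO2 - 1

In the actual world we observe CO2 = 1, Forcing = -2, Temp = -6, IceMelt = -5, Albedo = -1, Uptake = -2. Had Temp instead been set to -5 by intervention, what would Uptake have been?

The intervention breaks the incoming arrows to Temp: Temp = 3Forcing + CO2 - 1 no longer applies, and Temp = -5.
IceMelt = Temp + 1  [with Temp=-5]  = -4
Albedo = IceMelt + CO2 + 3  [with IceMelt=-4, CO2=1]  = 0
Uptake = -2Albedo - 3CO2 - 1  [with Albedo=0, CO2=1]  = -4

-4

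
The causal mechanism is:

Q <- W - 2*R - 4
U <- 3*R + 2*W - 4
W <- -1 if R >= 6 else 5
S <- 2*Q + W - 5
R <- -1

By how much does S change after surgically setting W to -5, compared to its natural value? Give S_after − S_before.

do(W=-5) replaces the equation W <- -1 if R >= 6 else 5 with the constant W = -5.
Q = W - 2*R - 4  [with W=-5, R=-1]  = -7
S = 2*Q + W - 5  [with Q=-7, W=-5]  = -24
Without intervention: W = -1 if R >= 6 else 5  [with R=-1]  = 5; Q = W - 2*R - 4  [with W=5, R=-1]  = 3; S = 2*Q + W - 5  [with Q=3, W=5]  = 6.
Change = -24 − 6 = -30.

-30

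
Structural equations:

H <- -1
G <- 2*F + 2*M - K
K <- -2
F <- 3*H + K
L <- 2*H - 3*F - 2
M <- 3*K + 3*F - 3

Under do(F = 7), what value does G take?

40

The intervention breaks the incoming arrows to F: F <- 3*H + K no longer applies, and F = 7.
M = 3*K + 3*F - 3  [with K=-2, F=7]  = 12
G = 2*F + 2*M - K  [with F=7, M=12, K=-2]  = 40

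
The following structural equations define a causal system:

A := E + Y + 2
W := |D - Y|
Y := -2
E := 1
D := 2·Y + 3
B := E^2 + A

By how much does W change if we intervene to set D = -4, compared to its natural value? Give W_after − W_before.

do(D=-4) replaces the equation D := 2·Y + 3 with the constant D = -4.
W = |D - Y|  [with D=-4, Y=-2]  = 2
Without intervention: D = 2·Y + 3  [with Y=-2]  = -1; W = |D - Y|  [with D=-1, Y=-2]  = 1.
Change = 2 − 1 = 1.

1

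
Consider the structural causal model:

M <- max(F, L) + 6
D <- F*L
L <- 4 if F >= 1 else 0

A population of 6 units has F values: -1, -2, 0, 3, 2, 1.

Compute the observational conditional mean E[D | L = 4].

Conditioning on L=4 selects the 3 unit(s) with F ∈ {3, 2, 1}. Their D values: 12, 8, 4. Mean = 8.

8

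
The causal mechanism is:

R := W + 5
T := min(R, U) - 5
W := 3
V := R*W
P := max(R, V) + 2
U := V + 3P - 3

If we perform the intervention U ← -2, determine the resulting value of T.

-7

The intervention breaks the incoming arrows to U: U := V + 3P - 3 no longer applies, and U = -2.
R = W + 5  [with W=3]  = 8
T = min(R, U) - 5  [with R=8, U=-2]  = -7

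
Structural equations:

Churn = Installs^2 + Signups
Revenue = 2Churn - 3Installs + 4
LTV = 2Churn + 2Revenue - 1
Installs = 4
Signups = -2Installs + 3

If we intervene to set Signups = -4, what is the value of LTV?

do(Signups=-4) replaces the equation Signups = -2Installs + 3 with the constant Signups = -4.
Churn = Installs^2 + Signups  [with Installs=4, Signups=-4]  = 12
Revenue = 2Churn - 3Installs + 4  [with Churn=12, Installs=4]  = 16
LTV = 2Churn + 2Revenue - 1  [with Churn=12, Revenue=16]  = 55

55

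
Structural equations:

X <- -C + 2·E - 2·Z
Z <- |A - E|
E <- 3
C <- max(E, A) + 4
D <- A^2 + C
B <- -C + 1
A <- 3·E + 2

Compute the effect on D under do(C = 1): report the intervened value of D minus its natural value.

-14

The intervention breaks the incoming arrows to C: C <- max(E, A) + 4 no longer applies, and C = 1.
A = 3·E + 2  [with E=3]  = 11
D = A^2 + C  [with A=11, C=1]  = 122
Without intervention: A = 3·E + 2  [with E=3]  = 11; C = max(E, A) + 4  [with E=3, A=11]  = 15; D = A^2 + C  [with A=11, C=15]  = 136.
Change = 122 − 136 = -14.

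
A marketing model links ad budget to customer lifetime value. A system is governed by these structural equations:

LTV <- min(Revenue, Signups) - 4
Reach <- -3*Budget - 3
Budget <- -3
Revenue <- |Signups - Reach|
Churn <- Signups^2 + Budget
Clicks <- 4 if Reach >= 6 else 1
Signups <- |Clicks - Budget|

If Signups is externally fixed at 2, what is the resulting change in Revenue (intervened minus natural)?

3

Under do(Signups=2), the mechanism Signups <- |Clicks - Budget| is discarded; Signups is fixed at 2.
Reach = -3*Budget - 3  [with Budget=-3]  = 6
Revenue = |Signups - Reach|  [with Signups=2, Reach=6]  = 4
Without intervention: Reach = -3*Budget - 3  [with Budget=-3]  = 6; Clicks = 4 if Reach >= 6 else 1  [with Reach=6]  = 4; Signups = |Clicks - Budget|  [with Clicks=4, Budget=-3]  = 7; Revenue = |Signups - Reach|  [with Signups=7, Reach=6]  = 1.
Change = 4 − 1 = 3.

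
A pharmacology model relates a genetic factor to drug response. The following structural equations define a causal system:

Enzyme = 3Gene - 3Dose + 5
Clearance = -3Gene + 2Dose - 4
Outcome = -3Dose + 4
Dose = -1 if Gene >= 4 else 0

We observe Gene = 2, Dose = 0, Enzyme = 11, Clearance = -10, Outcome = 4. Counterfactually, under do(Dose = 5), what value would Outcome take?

-11

do(Dose=5) replaces the equation Dose = -1 if Gene >= 4 else 0 with the constant Dose = 5.
Outcome = -3Dose + 4  [with Dose=5]  = -11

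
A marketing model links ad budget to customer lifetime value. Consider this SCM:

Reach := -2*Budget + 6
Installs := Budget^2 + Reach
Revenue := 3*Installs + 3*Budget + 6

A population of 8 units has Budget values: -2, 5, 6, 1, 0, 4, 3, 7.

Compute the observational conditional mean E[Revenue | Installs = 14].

51

Observing Installs=14 restricts to units where Installs's equation naturally yields 14: Budget ∈ {-2, 4}. In that subpopulation Revenue = 42, 60, mean 51.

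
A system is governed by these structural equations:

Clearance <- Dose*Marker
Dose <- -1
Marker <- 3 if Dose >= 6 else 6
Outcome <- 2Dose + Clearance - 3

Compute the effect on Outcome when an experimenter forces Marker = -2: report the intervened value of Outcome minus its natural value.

Under do(Marker=-2), the mechanism Marker <- 3 if Dose >= 6 else 6 is discarded; Marker is fixed at -2.
Clearance = Dose*Marker  [with Dose=-1, Marker=-2]  = 2
Outcome = 2Dose + Clearance - 3  [with Dose=-1, Clearance=2]  = -3
Without intervention: Marker = 3 if Dose >= 6 else 6  [with Dose=-1]  = 6; Clearance = Dose*Marker  [with Dose=-1, Marker=6]  = -6; Outcome = 2Dose + Clearance - 3  [with Dose=-1, Clearance=-6]  = -11.
Change = -3 − (-11) = 8.

8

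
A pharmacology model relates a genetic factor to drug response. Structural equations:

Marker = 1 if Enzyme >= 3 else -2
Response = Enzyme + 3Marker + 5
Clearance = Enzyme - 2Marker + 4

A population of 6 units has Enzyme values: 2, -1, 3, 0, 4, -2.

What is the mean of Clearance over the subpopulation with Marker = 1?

5.5

E[Clearance|Marker=1] averages over only the 2 units with Marker=1 (Enzyme = 3, 4): Clearance = 5, 6, mean 5.5.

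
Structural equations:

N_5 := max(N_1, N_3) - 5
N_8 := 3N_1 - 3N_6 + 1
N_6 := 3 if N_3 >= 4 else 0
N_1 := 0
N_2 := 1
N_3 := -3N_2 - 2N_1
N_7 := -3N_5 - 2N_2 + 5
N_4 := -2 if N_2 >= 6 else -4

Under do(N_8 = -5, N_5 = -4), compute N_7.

Under do(N_8 = -5, N_5 = -4), each intervened variable's structural equation is replaced by its fixed value.
N_7 = -3N_5 - 2N_2 + 5  [with N_5=-4, N_2=1]  = 15

15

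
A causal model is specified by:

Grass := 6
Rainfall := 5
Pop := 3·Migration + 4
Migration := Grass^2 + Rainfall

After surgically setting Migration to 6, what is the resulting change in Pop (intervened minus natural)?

The intervention breaks the incoming arrows to Migration: Migration := Grass^2 + Rainfall no longer applies, and Migration = 6.
Pop = 3·Migration + 4  [with Migration=6]  = 22
Without intervention: Migration = Grass^2 + Rainfall  [with Grass=6, Rainfall=5]  = 41; Pop = 3·Migration + 4  [with Migration=41]  = 127.
Change = 22 − 127 = -105.

-105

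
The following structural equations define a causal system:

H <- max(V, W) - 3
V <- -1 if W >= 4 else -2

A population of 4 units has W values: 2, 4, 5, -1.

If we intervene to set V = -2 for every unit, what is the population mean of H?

-0.5

The intervention sets V=-2 in all 4 units regardless of W. Recomputing H per unit gives -1, 1, 2, -4; average -0.5.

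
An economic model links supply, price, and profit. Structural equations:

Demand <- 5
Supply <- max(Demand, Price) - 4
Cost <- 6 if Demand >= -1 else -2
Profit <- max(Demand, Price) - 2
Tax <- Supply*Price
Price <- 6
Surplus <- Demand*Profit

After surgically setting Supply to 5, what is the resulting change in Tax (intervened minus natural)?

18

do(Supply=5) replaces the equation Supply <- max(Demand, Price) - 4 with the constant Supply = 5.
Tax = Supply*Price  [with Supply=5, Price=6]  = 30
Without intervention: Supply = max(Demand, Price) - 4  [with Demand=5, Price=6]  = 2; Tax = Supply*Price  [with Supply=2, Price=6]  = 12.
Change = 30 − 12 = 18.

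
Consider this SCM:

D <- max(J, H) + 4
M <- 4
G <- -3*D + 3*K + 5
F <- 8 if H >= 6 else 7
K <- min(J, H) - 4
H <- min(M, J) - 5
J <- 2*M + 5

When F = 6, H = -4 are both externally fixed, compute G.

-70

Under do(F = 6, H = -4), each intervened variable's structural equation is replaced by its fixed value.
J = 2*M + 5  [with M=4]  = 13
D = max(J, H) + 4  [with J=13, H=-4]  = 17
K = min(J, H) - 4  [with J=13, H=-4]  = -8
G = -3*D + 3*K + 5  [with D=17, K=-8]  = -70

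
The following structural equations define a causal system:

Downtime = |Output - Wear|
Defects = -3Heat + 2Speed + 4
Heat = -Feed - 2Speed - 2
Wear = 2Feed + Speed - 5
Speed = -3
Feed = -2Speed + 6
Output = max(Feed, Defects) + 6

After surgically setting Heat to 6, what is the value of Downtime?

The intervention breaks the incoming arrows to Heat: Heat = -Feed - 2Speed - 2 no longer applies, and Heat = 6.
Feed = -2Speed + 6  [with Speed=-3]  = 12
Wear = 2Feed + Speed - 5  [with Feed=12, Speed=-3]  = 16
Defects = -3Heat + 2Speed + 4  [with Heat=6, Speed=-3]  = -20
Output = max(Feed, Defects) + 6  [with Feed=12, Defects=-20]  = 18
Downtime = |Output - Wear|  [with Output=18, Wear=16]  = 2

2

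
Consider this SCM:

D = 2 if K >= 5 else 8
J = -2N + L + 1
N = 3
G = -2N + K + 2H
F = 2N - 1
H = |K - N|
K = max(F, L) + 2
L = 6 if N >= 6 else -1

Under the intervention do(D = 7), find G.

Intervening sets D = 7 and removes its equation (D = 2 if K >= 5 else 8).
Since G is not a descendant of the intervened variable, it is unaffected.
L = 6 if N >= 6 else -1  [with N=3]  = -1
F = 2N - 1  [with N=3]  = 5
K = max(F, L) + 2  [with F=5, L=-1]  = 7
H = |K - N|  [with K=7, N=3]  = 4
G = -2N + K + 2H  [with N=3, K=7, H=4]  = 9

9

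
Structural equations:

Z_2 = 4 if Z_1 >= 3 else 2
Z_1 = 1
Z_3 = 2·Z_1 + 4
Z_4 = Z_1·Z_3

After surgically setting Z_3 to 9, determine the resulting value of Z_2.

Under do(Z_3=9), the mechanism Z_3 = 2·Z_1 + 4 is discarded; Z_3 is fixed at 9.
Since Z_2 is not a descendant of the intervened variable, it is unaffected.
Z_2 = 4 if Z_1 >= 3 else 2  [with Z_1=1]  = 2

2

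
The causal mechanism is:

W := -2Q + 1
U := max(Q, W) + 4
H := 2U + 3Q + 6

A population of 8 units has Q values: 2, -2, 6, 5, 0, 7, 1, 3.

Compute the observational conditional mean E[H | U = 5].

Conditioning on U=5 selects the 2 unit(s) with Q ∈ {0, 1}. Their H values: 16, 19. Mean = 17.5.

17.5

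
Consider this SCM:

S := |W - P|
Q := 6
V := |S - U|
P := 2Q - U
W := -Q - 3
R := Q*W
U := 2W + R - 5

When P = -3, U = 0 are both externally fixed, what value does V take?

6

Setting P = -3, U = 0 by intervention discards those variables' equations.
W = -Q - 3  [with Q=6]  = -9
S = |W - P|  [with W=-9, P=-3]  = 6
V = |S - U|  [with S=6, U=0]  = 6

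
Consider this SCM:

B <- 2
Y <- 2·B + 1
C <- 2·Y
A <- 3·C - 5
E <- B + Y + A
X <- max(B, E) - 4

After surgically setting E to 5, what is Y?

5

Under do(E=5), the mechanism E <- B + Y + A is discarded; E is fixed at 5.
No directed path runs from E to Y, so Y keeps its natural value.
Y = 2·B + 1  [with B=2]  = 5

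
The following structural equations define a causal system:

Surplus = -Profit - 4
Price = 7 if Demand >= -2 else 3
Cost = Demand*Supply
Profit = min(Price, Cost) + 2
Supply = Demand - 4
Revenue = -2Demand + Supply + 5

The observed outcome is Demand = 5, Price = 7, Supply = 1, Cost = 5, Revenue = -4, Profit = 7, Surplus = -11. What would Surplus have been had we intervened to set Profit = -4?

0

Intervening sets Profit = -4 and removes its equation (Profit = min(Price, Cost) + 2).
Surplus = -Profit - 4  [with Profit=-4]  = 0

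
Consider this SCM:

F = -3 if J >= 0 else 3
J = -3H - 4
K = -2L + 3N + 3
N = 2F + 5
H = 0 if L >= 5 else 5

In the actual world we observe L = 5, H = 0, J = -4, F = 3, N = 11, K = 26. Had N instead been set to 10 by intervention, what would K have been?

23

The intervention breaks the incoming arrows to N: N = 2F + 5 no longer applies, and N = 10.
K = -2L + 3N + 3  [with L=5, N=10]  = 23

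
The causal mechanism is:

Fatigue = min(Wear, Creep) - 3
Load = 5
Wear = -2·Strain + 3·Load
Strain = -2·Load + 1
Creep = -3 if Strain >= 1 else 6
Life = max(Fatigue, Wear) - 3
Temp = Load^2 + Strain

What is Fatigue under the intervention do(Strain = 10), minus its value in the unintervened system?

-11

Under do(Strain=10), the mechanism Strain = -2·Load + 1 is discarded; Strain is fixed at 10.
Creep = -3 if Strain >= 1 else 6  [with Strain=10]  = -3
Wear = -2·Strain + 3·Load  [with Strain=10, Load=5]  = -5
Fatigue = min(Wear, Creep) - 3  [with Wear=-5, Creep=-3]  = -8
Without intervention: Strain = -2·Load + 1  [with Load=5]  = -9; Creep = -3 if Strain >= 1 else 6  [with Strain=-9]  = 6; Wear = -2·Strain + 3·Load  [with Strain=-9, Load=5]  = 33; Fatigue = min(Wear, Creep) - 3  [with Wear=33, Creep=6]  = 3.
Change = -8 − 3 = -11.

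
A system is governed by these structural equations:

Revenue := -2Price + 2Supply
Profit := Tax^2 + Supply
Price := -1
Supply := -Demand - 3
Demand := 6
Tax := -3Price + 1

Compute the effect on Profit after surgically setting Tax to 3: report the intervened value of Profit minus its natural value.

-7

The intervention breaks the incoming arrows to Tax: Tax := -3Price + 1 no longer applies, and Tax = 3.
Supply = -Demand - 3  [with Demand=6]  = -9
Profit = Tax^2 + Supply  [with Tax=3, Supply=-9]  = 0
Without intervention: Supply = -Demand - 3  [with Demand=6]  = -9; Tax = -3Price + 1  [with Price=-1]  = 4; Profit = Tax^2 + Supply  [with Tax=4, Supply=-9]  = 7.
Change = 0 − 7 = -7.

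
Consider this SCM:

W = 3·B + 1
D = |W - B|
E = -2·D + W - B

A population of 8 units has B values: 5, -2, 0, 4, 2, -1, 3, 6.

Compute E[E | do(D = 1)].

3.25

The intervention sets D=1 in all 8 units regardless of B. Recomputing E per unit gives 9, -5, -1, 7, 3, -3, 5, 11; average 3.25.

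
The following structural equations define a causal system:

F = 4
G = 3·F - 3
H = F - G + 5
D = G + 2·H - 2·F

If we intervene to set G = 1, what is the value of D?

9

Under do(G=1), the mechanism G = 3·F - 3 is discarded; G is fixed at 1.
H = F - G + 5  [with F=4, G=1]  = 8
D = G + 2·H - 2·F  [with G=1, H=8, F=4]  = 9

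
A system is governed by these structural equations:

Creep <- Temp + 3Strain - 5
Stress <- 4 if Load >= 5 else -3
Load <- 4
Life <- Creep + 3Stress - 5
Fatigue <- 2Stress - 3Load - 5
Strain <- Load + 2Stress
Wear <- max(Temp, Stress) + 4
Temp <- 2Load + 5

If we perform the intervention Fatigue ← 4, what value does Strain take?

Intervening sets Fatigue = 4 and removes its equation (Fatigue <- 2Stress - 3Load - 5).
Strain is not downstream of the intervention, so its value is determined by the original equations.
Stress = 4 if Load >= 5 else -3  [with Load=4]  = -3
Strain = Load + 2Stress  [with Load=4, Stress=-3]  = -2

-2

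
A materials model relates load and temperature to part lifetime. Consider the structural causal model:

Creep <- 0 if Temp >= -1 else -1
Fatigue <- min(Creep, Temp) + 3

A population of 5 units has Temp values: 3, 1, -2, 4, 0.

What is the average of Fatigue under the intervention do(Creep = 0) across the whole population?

Every unit gets Creep=0 under the intervention. Fatigue values become 3, 3, 1, 3, 3; E[Fatigue|do(Creep=0)] = 2.6.

2.6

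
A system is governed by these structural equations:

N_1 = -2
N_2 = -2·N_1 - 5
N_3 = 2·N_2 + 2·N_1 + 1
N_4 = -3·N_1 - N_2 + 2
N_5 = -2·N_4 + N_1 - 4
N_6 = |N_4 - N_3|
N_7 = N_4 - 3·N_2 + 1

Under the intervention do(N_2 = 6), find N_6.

Under do(N_2=6), the mechanism N_2 = -2·N_1 - 5 is discarded; N_2 is fixed at 6.
N_3 = 2·N_2 + 2·N_1 + 1  [with N_2=6, N_1=-2]  = 9
N_4 = -3·N_1 - N_2 + 2  [with N_1=-2, N_2=6]  = 2
N_6 = |N_4 - N_3|  [with N_4=2, N_3=9]  = 7

7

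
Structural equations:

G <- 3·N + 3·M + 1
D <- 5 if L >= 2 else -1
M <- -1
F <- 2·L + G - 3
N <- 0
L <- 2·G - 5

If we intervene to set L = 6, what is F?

Under do(L=6), the mechanism L <- 2·G - 5 is discarded; L is fixed at 6.
G = 3·N + 3·M + 1  [with N=0, M=-1]  = -2
F = 2·L + G - 3  [with L=6, G=-2]  = 7

7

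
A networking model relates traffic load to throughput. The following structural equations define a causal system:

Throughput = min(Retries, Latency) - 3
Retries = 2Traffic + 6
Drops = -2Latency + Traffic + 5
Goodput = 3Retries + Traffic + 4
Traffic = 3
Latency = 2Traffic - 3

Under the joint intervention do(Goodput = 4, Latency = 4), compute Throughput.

1

The joint intervention fixes Goodput = 4, Latency = 4, removing each variable's own equation.
Retries = 2Traffic + 6  [with Traffic=3]  = 12
Throughput = min(Retries, Latency) - 3  [with Retries=12, Latency=4]  = 1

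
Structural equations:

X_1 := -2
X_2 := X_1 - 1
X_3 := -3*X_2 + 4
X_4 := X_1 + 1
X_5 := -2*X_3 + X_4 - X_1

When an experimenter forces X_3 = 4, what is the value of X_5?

do(X_3=4) replaces the equation X_3 := -3*X_2 + 4 with the constant X_3 = 4.
X_4 = X_1 + 1  [with X_1=-2]  = -1
X_5 = -2*X_3 + X_4 - X_1  [with X_3=4, X_4=-1, X_1=-2]  = -7

-7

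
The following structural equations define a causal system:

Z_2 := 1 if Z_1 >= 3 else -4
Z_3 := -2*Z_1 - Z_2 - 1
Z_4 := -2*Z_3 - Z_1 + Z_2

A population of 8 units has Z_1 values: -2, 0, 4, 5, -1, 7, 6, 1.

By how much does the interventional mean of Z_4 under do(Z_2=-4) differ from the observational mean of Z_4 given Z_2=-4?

Every unit gets Z_2=-4 under the intervention. Z_4 values become -16, -10, 2, 5, -13, 11, 8, -7; E[Z_4|do(Z_2=-4)] = -2.5.
E[Z_4|Z_2=-4] averages over only the 4 units with Z_2=-4 (Z_1 = -2, 0, -1, 1): Z_4 = -16, -10, -13, -7, mean -11.5.
Difference = -2.5 − (-11.5) = 9.

9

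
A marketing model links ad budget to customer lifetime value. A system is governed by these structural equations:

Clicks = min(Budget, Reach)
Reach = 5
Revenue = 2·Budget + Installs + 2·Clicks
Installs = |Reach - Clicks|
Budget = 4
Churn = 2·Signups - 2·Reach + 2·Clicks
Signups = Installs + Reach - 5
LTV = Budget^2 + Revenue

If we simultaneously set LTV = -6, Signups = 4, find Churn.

6

Under do(LTV = -6, Signups = 4), each intervened variable's structural equation is replaced by its fixed value.
Clicks = min(Budget, Reach)  [with Budget=4, Reach=5]  = 4
Churn = 2·Signups - 2·Reach + 2·Clicks  [with Signups=4, Reach=5, Clicks=4]  = 6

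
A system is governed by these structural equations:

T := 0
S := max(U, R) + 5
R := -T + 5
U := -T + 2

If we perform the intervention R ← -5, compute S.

The intervention breaks the incoming arrows to R: R := -T + 5 no longer applies, and R = -5.
U = -T + 2  [with T=0]  = 2
S = max(U, R) + 5  [with U=2, R=-5]  = 7

7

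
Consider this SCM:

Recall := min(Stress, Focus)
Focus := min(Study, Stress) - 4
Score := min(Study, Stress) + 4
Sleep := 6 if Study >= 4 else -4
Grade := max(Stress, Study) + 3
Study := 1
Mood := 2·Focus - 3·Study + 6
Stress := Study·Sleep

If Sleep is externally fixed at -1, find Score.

3

do(Sleep=-1) replaces the equation Sleep := 6 if Study >= 4 else -4 with the constant Sleep = -1.
Stress = Study·Sleep  [with Study=1, Sleep=-1]  = -1
Score = min(Study, Stress) + 4  [with Study=1, Stress=-1]  = 3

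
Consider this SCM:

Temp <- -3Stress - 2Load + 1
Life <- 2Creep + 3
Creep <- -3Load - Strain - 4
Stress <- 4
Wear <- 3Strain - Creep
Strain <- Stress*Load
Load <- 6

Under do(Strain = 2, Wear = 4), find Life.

Under do(Strain = 2, Wear = 4), each intervened variable's structural equation is replaced by its fixed value.
Creep = -3Load - Strain - 4  [with Load=6, Strain=2]  = -24
Life = 2Creep + 3  [with Creep=-24]  = -45

-45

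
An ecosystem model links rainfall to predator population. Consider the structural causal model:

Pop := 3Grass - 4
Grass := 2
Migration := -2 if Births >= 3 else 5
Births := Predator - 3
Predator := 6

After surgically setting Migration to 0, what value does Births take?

Under do(Migration=0), the mechanism Migration := -2 if Births >= 3 else 5 is discarded; Migration is fixed at 0.
Since Births is not a descendant of the intervened variable, it is unaffected.
Births = Predator - 3  [with Predator=6]  = 3

3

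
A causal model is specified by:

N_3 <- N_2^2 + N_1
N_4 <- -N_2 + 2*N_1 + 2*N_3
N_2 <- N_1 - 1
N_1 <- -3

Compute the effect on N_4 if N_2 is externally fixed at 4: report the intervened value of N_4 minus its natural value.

Under do(N_2=4), the mechanism N_2 <- N_1 - 1 is discarded; N_2 is fixed at 4.
N_3 = N_2^2 + N_1  [with N_2=4, N_1=-3]  = 13
N_4 = -N_2 + 2*N_1 + 2*N_3  [with N_2=4, N_1=-3, N_3=13]  = 16
Without intervention: N_2 = N_1 - 1  [with N_1=-3]  = -4; N_3 = N_2^2 + N_1  [with N_2=-4, N_1=-3]  = 13; N_4 = -N_2 + 2*N_1 + 2*N_3  [with N_2=-4, N_1=-3, N_3=13]  = 24.
Change = 16 − 24 = -8.

-8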